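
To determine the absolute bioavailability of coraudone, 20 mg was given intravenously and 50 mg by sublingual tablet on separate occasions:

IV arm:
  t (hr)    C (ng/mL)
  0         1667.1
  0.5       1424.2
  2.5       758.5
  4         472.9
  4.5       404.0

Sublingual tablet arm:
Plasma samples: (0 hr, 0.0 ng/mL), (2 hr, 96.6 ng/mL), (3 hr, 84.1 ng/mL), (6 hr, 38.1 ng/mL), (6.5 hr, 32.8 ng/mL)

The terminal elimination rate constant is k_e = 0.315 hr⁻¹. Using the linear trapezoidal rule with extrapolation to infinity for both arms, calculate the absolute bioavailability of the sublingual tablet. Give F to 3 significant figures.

Trapezoidal AUC_0→4.5 (IV):
  [0→0.5]: (1667.1+1424.2)/2 × 0.5 = 772.825
  [0.5→2.5]: (1424.2+758.5)/2 × 2 = 2182.7
  [2.5→4]: (758.5+472.9)/2 × 1.5 = 923.55
  [4→4.5]: (472.9+404.0)/2 × 0.5 = 219.225
  Sum = 4098.3 ng/mL·hr
IV tail: 404.0/0.315 = 1282.540; AUC_iv,0→∞ = 4098.3 + 1282.540 = 5380.84 ng/mL·hr
Trapezoidal AUC_0→6.5 (sublingual tablet):
  [0→2]: (0.0+96.6)/2 × 2 = 96.6
  [2→3]: (96.6+84.1)/2 × 1 = 90.35
  [3→6]: (84.1+38.1)/2 × 3 = 183.3
  [6→6.5]: (38.1+32.8)/2 × 0.5 = 17.725
  Sum = 387.975 ng/mL·hr
sublingual tablet tail: 32.8/0.315 = 104.127; AUC_ev,0→∞ = 387.975 + 104.127 = 492.102 ng/mL·hr
F = (AUC_ev/D_ev)/(AUC_iv/D_iv) = (492.102/50)/(5380.84/20) = 9.84204/269.042 = 0.0366

F = 0.0366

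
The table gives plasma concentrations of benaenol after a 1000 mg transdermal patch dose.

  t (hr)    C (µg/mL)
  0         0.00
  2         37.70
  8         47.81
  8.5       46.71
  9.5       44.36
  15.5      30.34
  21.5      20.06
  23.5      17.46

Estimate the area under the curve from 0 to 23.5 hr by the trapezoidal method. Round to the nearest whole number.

Trapezoidal AUC_0→23.5:
  [0→2]: (0.00+37.70)/2 × 2 = 37.7
  [2→8]: (37.70+47.81)/2 × 6 = 256.53
  [8→8.5]: (47.81+46.71)/2 × 0.5 = 23.63
  [8.5→9.5]: (46.71+44.36)/2 × 1 = 45.535
  [9.5→15.5]: (44.36+30.34)/2 × 6 = 224.1
  [15.5→21.5]: (30.34+20.06)/2 × 6 = 151.2
  [21.5→23.5]: (20.06+17.46)/2 × 2 = 37.52
  Sum = 776.215 µg/mL·hr

AUC = 776 µg/mL·hr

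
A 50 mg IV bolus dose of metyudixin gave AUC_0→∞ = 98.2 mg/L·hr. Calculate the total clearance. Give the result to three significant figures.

CL = 0.509 L/hr

CL = Dose_iv / AUC_0→∞
   = 50 / 98.2 = 0.509165 L/hr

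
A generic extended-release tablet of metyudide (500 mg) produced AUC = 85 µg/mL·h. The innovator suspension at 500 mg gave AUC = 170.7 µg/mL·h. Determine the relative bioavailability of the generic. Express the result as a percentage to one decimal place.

F_rel = 49.8%

F_rel = (AUC_test/D_test) / (AUC_ref/D_ref)
      = (85/500) / (170.7/500)
      = 0.17 / 0.3414 = 0.4979 = 49.79%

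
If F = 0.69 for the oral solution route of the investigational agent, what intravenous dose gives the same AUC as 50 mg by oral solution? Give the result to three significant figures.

Systemic exposure from an extravascular dose = F × D_ev, so the equivalent IV dose is F × D_ev.
D_iv = F × D_ev = 0.69 × 50 = 34.5 mg

D_iv = 34.5 mg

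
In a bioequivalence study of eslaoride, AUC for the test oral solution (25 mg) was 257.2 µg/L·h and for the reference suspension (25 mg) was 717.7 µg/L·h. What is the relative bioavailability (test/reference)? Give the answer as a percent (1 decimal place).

F_rel = (AUC_test/D_test) / (AUC_ref/D_ref)
      = (257.2/25) / (717.7/25)
      = 10.288 / 28.708 = 0.3584 = 35.84%

F_rel = 35.8%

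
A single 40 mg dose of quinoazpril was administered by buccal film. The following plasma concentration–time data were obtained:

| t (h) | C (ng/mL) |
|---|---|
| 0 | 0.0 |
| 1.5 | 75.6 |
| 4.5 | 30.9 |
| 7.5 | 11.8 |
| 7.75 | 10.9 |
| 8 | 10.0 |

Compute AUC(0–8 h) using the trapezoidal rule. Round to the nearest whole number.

Trapezoidal AUC_0→8:
  [0→1.5]: (0.0+75.6)/2 × 1.5 = 56.7
  [1.5→4.5]: (75.6+30.9)/2 × 3 = 159.75
  [4.5→7.5]: (30.9+11.8)/2 × 3 = 64.05
  [7.5→7.75]: (11.8+10.9)/2 × 0.25 = 2.8375
  [7.75→8]: (10.9+10.0)/2 × 0.25 = 2.6125
  Sum = 285.95 ng/mL·h

AUC = 286 ng/mL·h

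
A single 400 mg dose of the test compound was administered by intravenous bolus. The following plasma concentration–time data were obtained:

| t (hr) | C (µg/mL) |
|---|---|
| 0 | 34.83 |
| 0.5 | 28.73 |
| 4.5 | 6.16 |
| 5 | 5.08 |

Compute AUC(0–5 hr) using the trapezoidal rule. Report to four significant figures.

AUC = 88.48 µg/mL·hr

Trapezoidal AUC_0→5:
  [0→0.5]: (34.83+28.73)/2 × 0.5 = 15.89
  [0.5→4.5]: (28.73+6.16)/2 × 4 = 69.78
  [4.5→5]: (6.16+5.08)/2 × 0.5 = 2.81
  Sum = 88.48 µg/mL·hr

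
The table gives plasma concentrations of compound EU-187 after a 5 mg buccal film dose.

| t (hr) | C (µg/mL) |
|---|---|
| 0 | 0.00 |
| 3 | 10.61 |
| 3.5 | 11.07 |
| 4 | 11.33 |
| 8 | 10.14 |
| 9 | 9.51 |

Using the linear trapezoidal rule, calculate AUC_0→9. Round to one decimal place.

Trapezoidal AUC_0→9:
  [0→3]: (0.00+10.61)/2 × 3 = 15.915
  [3→3.5]: (10.61+11.07)/2 × 0.5 = 5.42
  [3.5→4]: (11.07+11.33)/2 × 0.5 = 5.6
  [4→8]: (11.33+10.14)/2 × 4 = 42.94
  [8→9]: (10.14+9.51)/2 × 1 = 9.825
  Sum = 79.7 µg/mL·hr

AUC = 79.7 µg/mL·hr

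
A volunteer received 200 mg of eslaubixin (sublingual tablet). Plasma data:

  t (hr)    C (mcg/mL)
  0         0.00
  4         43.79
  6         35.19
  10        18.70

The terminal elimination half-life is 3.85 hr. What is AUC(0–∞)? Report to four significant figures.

Trapezoidal AUC_0→10:
  [0→4]: (0.00+43.79)/2 × 4 = 87.58
  [4→6]: (43.79+35.19)/2 × 2 = 78.98
  [6→10]: (35.19+18.70)/2 × 4 = 107.78
  Sum = 274.34 mcg/mL·hr
k_e = ln2 / t½ = 0.693147 / 3.85 = 0.1800 hr^-1
Extrapolated tail: C_last / k_e = 18.70 / 0.18 = 103.889
AUC_0→∞ = 274.34 + 103.889 = 378.229 mcg/mL·hr

AUC = 378.2 mcg/mL·hr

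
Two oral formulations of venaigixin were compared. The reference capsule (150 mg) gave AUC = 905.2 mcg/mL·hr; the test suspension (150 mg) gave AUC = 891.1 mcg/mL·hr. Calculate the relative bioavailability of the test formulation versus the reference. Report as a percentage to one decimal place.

F_rel = 98.4%

F_rel = (AUC_test/D_test) / (AUC_ref/D_ref)
      = (891.1/150) / (905.2/150)
      = 5.94067 / 6.03467 = 0.9844 = 98.44%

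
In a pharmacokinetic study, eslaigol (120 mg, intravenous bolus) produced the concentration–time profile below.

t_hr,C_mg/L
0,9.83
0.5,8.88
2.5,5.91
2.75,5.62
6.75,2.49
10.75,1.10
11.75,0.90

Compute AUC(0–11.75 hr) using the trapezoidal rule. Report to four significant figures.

AUC = 45.31 mg/L·hr

Trapezoidal AUC_0→11.75:
  [0→0.5]: (9.83+8.88)/2 × 0.5 = 4.6775
  [0.5→2.5]: (8.88+5.91)/2 × 2 = 14.79
  [2.5→2.75]: (5.91+5.62)/2 × 0.25 = 1.44125
  [2.75→6.75]: (5.62+2.49)/2 × 4 = 16.22
  [6.75→10.75]: (2.49+1.10)/2 × 4 = 7.18
  [10.75→11.75]: (1.10+0.90)/2 × 1 = 1.0
  Sum = 45.30875 mg/L·hr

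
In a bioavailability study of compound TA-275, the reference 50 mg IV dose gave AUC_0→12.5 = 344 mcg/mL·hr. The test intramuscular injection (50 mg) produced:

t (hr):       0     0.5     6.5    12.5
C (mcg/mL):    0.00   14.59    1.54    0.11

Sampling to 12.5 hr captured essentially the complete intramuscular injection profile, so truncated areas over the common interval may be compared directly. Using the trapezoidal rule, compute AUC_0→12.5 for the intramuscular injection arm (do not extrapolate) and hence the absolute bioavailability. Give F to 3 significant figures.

F = 0.166

Trapezoidal AUC_0→12.5 (intramuscular injection):
  [0→0.5]: (0.00+14.59)/2 × 0.5 = 3.6475
  [0.5→6.5]: (14.59+1.54)/2 × 6 = 48.39
  [6.5→12.5]: (1.54+0.11)/2 × 6 = 4.95
  Sum = 56.9875 mcg/mL·hr
F = (AUC_ev/D_ev)/(AUC_iv/D_iv) = (56.9875/50)/(344/50) = 1.13975/6.88 = 0.1657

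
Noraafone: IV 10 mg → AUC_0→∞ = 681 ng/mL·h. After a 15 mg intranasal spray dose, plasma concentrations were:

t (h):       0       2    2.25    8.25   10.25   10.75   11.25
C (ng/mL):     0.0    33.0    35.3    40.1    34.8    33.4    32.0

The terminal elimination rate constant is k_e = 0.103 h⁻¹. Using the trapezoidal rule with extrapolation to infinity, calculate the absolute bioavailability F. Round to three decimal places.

F = 0.672

Trapezoidal AUC_0→11.25 (intranasal spray):
  [0→2]: (0.0+33.0)/2 × 2 = 33.0
  [2→2.25]: (33.0+35.3)/2 × 0.25 = 8.5375
  [2.25→8.25]: (35.3+40.1)/2 × 6 = 226.2
  [8.25→10.25]: (40.1+34.8)/2 × 2 = 74.9
  [10.25→10.75]: (34.8+33.4)/2 × 0.5 = 17.05
  [10.75→11.25]: (33.4+32.0)/2 × 0.5 = 16.35
  Sum = 376.0375 ng/mL·h
Tail: C_last/k_e = 32.0/0.103 = 310.680
AUC_0→∞ (intranasal spray) = 376.0375 + 310.680 = 686.7175 ng/mL·h
F = (AUC_ev/D_ev)/(AUC_iv/D_iv) = (686.7175/15)/(681/10) = 45.7812/68.1 = 0.6723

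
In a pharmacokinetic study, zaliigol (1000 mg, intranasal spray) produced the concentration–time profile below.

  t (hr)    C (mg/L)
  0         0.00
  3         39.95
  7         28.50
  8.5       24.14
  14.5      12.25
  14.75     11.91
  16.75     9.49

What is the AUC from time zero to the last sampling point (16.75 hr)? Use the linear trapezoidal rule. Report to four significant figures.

Trapezoidal AUC_0→16.75:
  [0→3]: (0.00+39.95)/2 × 3 = 59.925
  [3→7]: (39.95+28.50)/2 × 4 = 136.9
  [7→8.5]: (28.50+24.14)/2 × 1.5 = 39.48
  [8.5→14.5]: (24.14+12.25)/2 × 6 = 109.17
  [14.5→14.75]: (12.25+11.91)/2 × 0.25 = 3.02
  [14.75→16.75]: (11.91+9.49)/2 × 2 = 21.4
  Sum = 369.895 mg/L·hr

AUC = 369.9 mg/L·hr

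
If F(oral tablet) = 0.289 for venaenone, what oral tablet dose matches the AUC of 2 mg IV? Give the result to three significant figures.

D_oral = 6.92 mg

For equal systemic exposure: F × D_ev = D_iv
D_ev = D_iv / F = 2 / 0.289 = 6.92042 mg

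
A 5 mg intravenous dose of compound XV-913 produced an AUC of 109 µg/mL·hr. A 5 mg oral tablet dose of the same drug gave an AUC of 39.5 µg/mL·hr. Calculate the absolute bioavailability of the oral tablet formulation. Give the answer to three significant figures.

F = (AUC_ev / D_ev) / (AUC_iv / D_iv)
  = (39.5/5) / (109/5)
  = 7.9 / 21.8 = 0.3624

F = 0.362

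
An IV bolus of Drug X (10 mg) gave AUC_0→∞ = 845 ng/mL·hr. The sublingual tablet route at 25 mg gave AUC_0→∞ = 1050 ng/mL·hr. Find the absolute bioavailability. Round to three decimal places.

F = (AUC_ev / D_ev) / (AUC_iv / D_iv)
  = (1050/25) / (845/10)
  = 42 / 84.5 = 0.4970

F = 0.497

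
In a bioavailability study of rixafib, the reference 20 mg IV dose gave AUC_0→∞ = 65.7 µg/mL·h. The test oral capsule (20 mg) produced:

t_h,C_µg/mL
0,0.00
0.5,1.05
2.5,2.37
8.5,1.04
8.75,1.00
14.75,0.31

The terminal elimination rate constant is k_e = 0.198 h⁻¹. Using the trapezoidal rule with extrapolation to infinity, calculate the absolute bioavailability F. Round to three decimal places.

F = 0.299

Trapezoidal AUC_0→14.75 (oral capsule):
  [0→0.5]: (0.00+1.05)/2 × 0.5 = 0.2625
  [0.5→2.5]: (1.05+2.37)/2 × 2 = 3.42
  [2.5→8.5]: (2.37+1.04)/2 × 6 = 10.23
  [8.5→8.75]: (1.04+1.00)/2 × 0.25 = 0.255
  [8.75→14.75]: (1.00+0.31)/2 × 6 = 3.93
  Sum = 18.0975 µg/mL·h
Tail: C_last/k_e = 0.31/0.198 = 1.566
AUC_0→∞ (oral capsule) = 18.0975 + 1.566 = 19.6635 µg/mL·h
F = (AUC_ev/D_ev)/(AUC_iv/D_iv) = (19.6635/20)/(65.7/20) = 0.983175/3.285 = 0.2993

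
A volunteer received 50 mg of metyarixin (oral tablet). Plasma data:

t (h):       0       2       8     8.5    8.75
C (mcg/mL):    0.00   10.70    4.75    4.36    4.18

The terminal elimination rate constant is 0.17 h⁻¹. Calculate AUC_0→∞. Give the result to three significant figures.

AUC = 85.0 mcg/mL·h

Trapezoidal AUC_0→8.75:
  [0→2]: (0.00+10.70)/2 × 2 = 10.7
  [2→8]: (10.70+4.75)/2 × 6 = 46.35
  [8→8.5]: (4.75+4.36)/2 × 0.5 = 2.2775
  [8.5→8.75]: (4.36+4.18)/2 × 0.25 = 1.0675
  Sum = 60.395 mcg/mL·h
Extrapolated tail: C_last / k_e = 4.18 / 0.17 = 24.588
AUC_0→∞ = 60.395 + 24.588 = 84.983 mcg/mL·h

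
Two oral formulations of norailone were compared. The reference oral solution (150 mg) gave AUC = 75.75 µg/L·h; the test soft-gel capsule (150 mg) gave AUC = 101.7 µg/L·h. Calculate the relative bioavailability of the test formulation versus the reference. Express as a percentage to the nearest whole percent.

F_rel = (AUC_test/D_test) / (AUC_ref/D_ref)
      = (101.7/150) / (75.75/150)
      = 0.678 / 0.505 = 1.3426 = 134.26%

F_rel = 134%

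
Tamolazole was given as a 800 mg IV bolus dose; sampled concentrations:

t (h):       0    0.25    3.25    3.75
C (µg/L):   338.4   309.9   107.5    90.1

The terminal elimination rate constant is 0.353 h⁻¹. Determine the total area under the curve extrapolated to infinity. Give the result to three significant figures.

AUC = 1010 µg/L·h

Trapezoidal AUC_0→3.75:
  [0→0.25]: (338.4+309.9)/2 × 0.25 = 81.0375
  [0.25→3.25]: (309.9+107.5)/2 × 3 = 626.1
  [3.25→3.75]: (107.5+90.1)/2 × 0.5 = 49.4
  Sum = 756.5375 µg/L·h
Extrapolated tail: C_last / k_e = 90.1 / 0.353 = 255.241
AUC_0→∞ = 756.5375 + 255.241 = 1011.7785 µg/L·h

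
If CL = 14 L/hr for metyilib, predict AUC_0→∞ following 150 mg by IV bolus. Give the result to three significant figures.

AUC = 10.7 mg/L·hr

AUC_0→∞ = Dose_iv / CL
        = 150 / 14 = 10.7143 mg/L·hr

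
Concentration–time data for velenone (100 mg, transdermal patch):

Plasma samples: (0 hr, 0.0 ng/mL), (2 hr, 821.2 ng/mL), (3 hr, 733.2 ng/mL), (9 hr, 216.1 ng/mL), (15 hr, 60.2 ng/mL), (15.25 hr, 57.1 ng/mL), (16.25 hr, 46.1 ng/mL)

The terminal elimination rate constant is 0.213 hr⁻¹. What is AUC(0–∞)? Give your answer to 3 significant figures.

Trapezoidal AUC_0→16.25:
  [0→2]: (0.0+821.2)/2 × 2 = 821.2
  [2→3]: (821.2+733.2)/2 × 1 = 777.2
  [3→9]: (733.2+216.1)/2 × 6 = 2847.9
  [9→15]: (216.1+60.2)/2 × 6 = 828.9
  [15→15.25]: (60.2+57.1)/2 × 0.25 = 14.6625
  [15.25→16.25]: (57.1+46.1)/2 × 1 = 51.6
  Sum = 5341.4625 ng/mL·hr
Extrapolated tail: C_last / k_e = 46.1 / 0.213 = 216.432
AUC_0→∞ = 5341.4625 + 216.432 = 5557.8945 ng/mL·hr

AUC = 5560 ng/mL·hr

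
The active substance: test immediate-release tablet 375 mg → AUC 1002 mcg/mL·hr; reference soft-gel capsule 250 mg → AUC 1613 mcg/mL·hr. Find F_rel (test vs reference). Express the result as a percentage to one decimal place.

F_rel = 41.4%

F_rel = (AUC_test/D_test) / (AUC_ref/D_ref)
      = (1002/375) / (1613/250)
      = 2.672 / 6.452 = 0.4141 = 41.41%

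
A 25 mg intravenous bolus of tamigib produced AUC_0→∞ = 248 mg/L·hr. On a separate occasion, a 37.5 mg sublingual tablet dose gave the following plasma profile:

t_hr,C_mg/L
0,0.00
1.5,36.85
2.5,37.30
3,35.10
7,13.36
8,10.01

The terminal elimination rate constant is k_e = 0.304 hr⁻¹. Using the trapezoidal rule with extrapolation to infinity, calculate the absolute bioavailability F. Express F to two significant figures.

F = 0.60

Trapezoidal AUC_0→8 (sublingual tablet):
  [0→1.5]: (0.00+36.85)/2 × 1.5 = 27.6375
  [1.5→2.5]: (36.85+37.30)/2 × 1 = 37.075
  [2.5→3]: (37.30+35.10)/2 × 0.5 = 18.1
  [3→7]: (35.10+13.36)/2 × 4 = 96.92
  [7→8]: (13.36+10.01)/2 × 1 = 11.685
  Sum = 191.4175 mg/L·hr
Tail: C_last/k_e = 10.01/0.304 = 32.928
AUC_0→∞ (sublingual tablet) = 191.4175 + 32.928 = 224.3455 mg/L·hr
F = (AUC_ev/D_ev)/(AUC_iv/D_iv) = (224.3455/37.5)/(248/25) = 5.98255/9.92 = 0.6031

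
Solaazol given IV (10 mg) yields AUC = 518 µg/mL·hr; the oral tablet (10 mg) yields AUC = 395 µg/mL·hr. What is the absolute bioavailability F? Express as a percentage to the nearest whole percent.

F = (AUC_ev / D_ev) / (AUC_iv / D_iv)
  = (395/10) / (518/10)
  = 39.5 / 51.8 = 0.7625
  = 76.25%

F = 76%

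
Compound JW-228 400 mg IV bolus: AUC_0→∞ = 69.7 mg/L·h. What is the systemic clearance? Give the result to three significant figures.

CL = 5.74 L/h

CL = Dose_iv / AUC_0→∞
   = 400 / 69.7 = 5.73888 L/h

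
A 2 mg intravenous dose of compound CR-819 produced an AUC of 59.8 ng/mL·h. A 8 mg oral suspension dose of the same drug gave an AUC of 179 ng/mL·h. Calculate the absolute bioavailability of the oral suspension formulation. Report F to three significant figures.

F = (AUC_ev / D_ev) / (AUC_iv / D_iv)
  = (179/8) / (59.8/2)
  = 22.375 / 29.9 = 0.7483

F = 0.748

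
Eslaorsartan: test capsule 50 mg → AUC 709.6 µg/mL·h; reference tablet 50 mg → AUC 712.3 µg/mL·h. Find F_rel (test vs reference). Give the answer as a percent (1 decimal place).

F_rel = 99.6%

F_rel = (AUC_test/D_test) / (AUC_ref/D_ref)
      = (709.6/50) / (712.3/50)
      = 14.192 / 14.246 = 0.9962 = 99.62%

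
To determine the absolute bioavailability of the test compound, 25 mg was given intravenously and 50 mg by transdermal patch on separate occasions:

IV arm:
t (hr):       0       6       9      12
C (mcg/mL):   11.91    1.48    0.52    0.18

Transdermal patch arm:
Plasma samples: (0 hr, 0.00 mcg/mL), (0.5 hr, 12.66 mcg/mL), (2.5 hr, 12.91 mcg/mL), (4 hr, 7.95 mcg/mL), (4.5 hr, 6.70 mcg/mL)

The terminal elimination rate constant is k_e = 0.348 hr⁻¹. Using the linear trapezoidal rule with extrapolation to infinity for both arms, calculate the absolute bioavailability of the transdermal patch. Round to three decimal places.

Trapezoidal AUC_0→12 (IV):
  [0→6]: (11.91+1.48)/2 × 6 = 40.17
  [6→9]: (1.48+0.52)/2 × 3 = 3.0
  [9→12]: (0.52+0.18)/2 × 3 = 1.05
  Sum = 44.22 mcg/mL·hr
IV tail: 0.18/0.348 = 0.517; AUC_iv,0→∞ = 44.22 + 0.517 = 44.737 mcg/mL·hr
Trapezoidal AUC_0→4.5 (transdermal patch):
  [0→0.5]: (0.00+12.66)/2 × 0.5 = 3.165
  [0.5→2.5]: (12.66+12.91)/2 × 2 = 25.57
  [2.5→4]: (12.91+7.95)/2 × 1.5 = 15.645
  [4→4.5]: (7.95+6.70)/2 × 0.5 = 3.6625
  Sum = 48.0425 mcg/mL·hr
transdermal patch tail: 6.70/0.348 = 19.253; AUC_ev,0→∞ = 48.0425 + 19.253 = 67.2955 mcg/mL·hr
F = (AUC_ev/D_ev)/(AUC_iv/D_iv) = (67.2955/50)/(44.737/25) = 1.34591/1.78948 = 0.7521

F = 0.752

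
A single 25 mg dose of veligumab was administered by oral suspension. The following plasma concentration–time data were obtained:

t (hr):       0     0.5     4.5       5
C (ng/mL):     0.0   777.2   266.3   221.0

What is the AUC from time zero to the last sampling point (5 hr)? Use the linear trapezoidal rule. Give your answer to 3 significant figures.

Trapezoidal AUC_0→5:
  [0→0.5]: (0.0+777.2)/2 × 0.5 = 194.3
  [0.5→4.5]: (777.2+266.3)/2 × 4 = 2087.0
  [4.5→5]: (266.3+221.0)/2 × 0.5 = 121.825
  Sum = 2403.125 ng/mL·hr

AUC = 2400 ng/mL·hr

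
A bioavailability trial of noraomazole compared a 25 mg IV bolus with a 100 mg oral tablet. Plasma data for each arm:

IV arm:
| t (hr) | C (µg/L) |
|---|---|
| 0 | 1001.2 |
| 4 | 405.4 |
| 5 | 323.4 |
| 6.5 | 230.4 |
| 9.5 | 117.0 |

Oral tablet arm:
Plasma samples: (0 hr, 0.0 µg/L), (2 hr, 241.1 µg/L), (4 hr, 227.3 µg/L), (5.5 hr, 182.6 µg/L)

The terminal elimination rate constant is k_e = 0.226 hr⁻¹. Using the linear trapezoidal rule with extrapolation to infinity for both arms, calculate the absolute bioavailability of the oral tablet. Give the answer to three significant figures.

F = 0.0985

Trapezoidal AUC_0→9.5 (IV):
  [0→4]: (1001.2+405.4)/2 × 4 = 2813.2
  [4→5]: (405.4+323.4)/2 × 1 = 364.4
  [5→6.5]: (323.4+230.4)/2 × 1.5 = 415.35
  [6.5→9.5]: (230.4+117.0)/2 × 3 = 521.1
  Sum = 4114.05 µg/L·hr
IV tail: 117.0/0.226 = 517.699; AUC_iv,0→∞ = 4114.05 + 517.699 = 4631.749 µg/L·hr
Trapezoidal AUC_0→5.5 (oral tablet):
  [0→2]: (0.0+241.1)/2 × 2 = 241.1
  [2→4]: (241.1+227.3)/2 × 2 = 468.4
  [4→5.5]: (227.3+182.6)/2 × 1.5 = 307.425
  Sum = 1016.925 µg/L·hr
oral tablet tail: 182.6/0.226 = 807.965; AUC_ev,0→∞ = 1016.925 + 807.965 = 1824.89 µg/L·hr
F = (AUC_ev/D_ev)/(AUC_iv/D_iv) = (1824.89/100)/(4631.749/25) = 18.2489/185.26996 = 0.0985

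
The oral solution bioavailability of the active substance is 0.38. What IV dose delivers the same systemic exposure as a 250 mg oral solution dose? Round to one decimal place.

Systemic exposure from an extravascular dose = F × D_ev, so the equivalent IV dose is F × D_ev.
D_iv = F × D_ev = 0.38 × 250 = 95 mg

D_iv = 95.0 mg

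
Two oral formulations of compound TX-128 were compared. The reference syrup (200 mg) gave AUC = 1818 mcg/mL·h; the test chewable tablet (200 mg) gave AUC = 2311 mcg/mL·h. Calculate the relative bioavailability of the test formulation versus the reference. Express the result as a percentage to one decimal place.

F_rel = (AUC_test/D_test) / (AUC_ref/D_ref)
      = (2311/200) / (1818/200)
      = 11.555 / 9.09 = 1.2712 = 127.12%

F_rel = 127.1%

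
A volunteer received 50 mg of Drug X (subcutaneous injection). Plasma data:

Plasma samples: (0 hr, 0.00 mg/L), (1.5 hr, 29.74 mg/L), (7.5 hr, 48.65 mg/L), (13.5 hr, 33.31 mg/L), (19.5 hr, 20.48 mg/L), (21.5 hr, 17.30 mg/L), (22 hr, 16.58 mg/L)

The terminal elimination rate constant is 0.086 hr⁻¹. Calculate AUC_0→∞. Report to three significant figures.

Trapezoidal AUC_0→22:
  [0→1.5]: (0.00+29.74)/2 × 1.5 = 22.305
  [1.5→7.5]: (29.74+48.65)/2 × 6 = 235.17
  [7.5→13.5]: (48.65+33.31)/2 × 6 = 245.88
  [13.5→19.5]: (33.31+20.48)/2 × 6 = 161.37
  [19.5→21.5]: (20.48+17.30)/2 × 2 = 37.78
  [21.5→22]: (17.30+16.58)/2 × 0.5 = 8.47
  Sum = 710.975 mg/L·hr
Extrapolated tail: C_last / k_e = 16.58 / 0.086 = 192.791
AUC_0→∞ = 710.975 + 192.791 = 903.766 mg/L·hr

AUC = 904 mg/L·hr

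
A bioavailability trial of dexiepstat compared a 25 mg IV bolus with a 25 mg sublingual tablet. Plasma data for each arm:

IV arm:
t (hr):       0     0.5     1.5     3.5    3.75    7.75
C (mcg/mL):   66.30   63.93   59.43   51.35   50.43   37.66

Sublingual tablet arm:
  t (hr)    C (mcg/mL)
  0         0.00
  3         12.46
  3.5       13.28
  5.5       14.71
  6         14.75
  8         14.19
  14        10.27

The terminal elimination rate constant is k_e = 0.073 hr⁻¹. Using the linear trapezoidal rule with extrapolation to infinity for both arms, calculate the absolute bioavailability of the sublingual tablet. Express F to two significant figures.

Trapezoidal AUC_0→7.75 (IV):
  [0→0.5]: (66.30+63.93)/2 × 0.5 = 32.5575
  [0.5→1.5]: (63.93+59.43)/2 × 1 = 61.68
  [1.5→3.5]: (59.43+51.35)/2 × 2 = 110.78
  [3.5→3.75]: (51.35+50.43)/2 × 0.25 = 12.7225
  [3.75→7.75]: (50.43+37.66)/2 × 4 = 176.18
  Sum = 393.92 mcg/mL·hr
IV tail: 37.66/0.073 = 515.890; AUC_iv,0→∞ = 393.92 + 515.890 = 909.81 mcg/mL·hr
Trapezoidal AUC_0→14 (sublingual tablet):
  [0→3]: (0.00+12.46)/2 × 3 = 18.69
  [3→3.5]: (12.46+13.28)/2 × 0.5 = 6.435
  [3.5→5.5]: (13.28+14.71)/2 × 2 = 27.99
  [5.5→6]: (14.71+14.75)/2 × 0.5 = 7.365
  [6→8]: (14.75+14.19)/2 × 2 = 28.94
  [8→14]: (14.19+10.27)/2 × 6 = 73.38
  Sum = 162.8 mcg/mL·hr
sublingual tablet tail: 10.27/0.073 = 140.685; AUC_ev,0→∞ = 162.8 + 140.685 = 303.485 mcg/mL·hr
F = (AUC_ev/D_ev)/(AUC_iv/D_iv) = (303.485/25)/(909.81/25) = 12.1394/36.3924 = 0.3336

F = 0.33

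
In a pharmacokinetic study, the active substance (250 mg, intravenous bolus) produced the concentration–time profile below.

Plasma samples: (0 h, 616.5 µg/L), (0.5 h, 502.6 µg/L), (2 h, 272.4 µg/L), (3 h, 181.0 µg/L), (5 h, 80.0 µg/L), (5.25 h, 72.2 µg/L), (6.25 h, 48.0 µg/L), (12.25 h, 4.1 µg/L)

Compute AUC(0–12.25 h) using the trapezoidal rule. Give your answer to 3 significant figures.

Trapezoidal AUC_0→12.25:
  [0→0.5]: (616.5+502.6)/2 × 0.5 = 279.775
  [0.5→2]: (502.6+272.4)/2 × 1.5 = 581.25
  [2→3]: (272.4+181.0)/2 × 1 = 226.7
  [3→5]: (181.0+80.0)/2 × 2 = 261.0
  [5→5.25]: (80.0+72.2)/2 × 0.25 = 19.025
  [5.25→6.25]: (72.2+48.0)/2 × 1 = 60.1
  [6.25→12.25]: (48.0+4.1)/2 × 6 = 156.3
  Sum = 1584.15 µg/L·h

AUC = 1580 µg/L·h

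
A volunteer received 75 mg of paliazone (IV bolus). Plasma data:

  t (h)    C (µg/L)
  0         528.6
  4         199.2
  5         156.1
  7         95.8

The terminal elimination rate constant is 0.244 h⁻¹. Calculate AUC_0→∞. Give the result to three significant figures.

Trapezoidal AUC_0→7:
  [0→4]: (528.6+199.2)/2 × 4 = 1455.6
  [4→5]: (199.2+156.1)/2 × 1 = 177.65
  [5→7]: (156.1+95.8)/2 × 2 = 251.9
  Sum = 1885.15 µg/L·h
Extrapolated tail: C_last / k_e = 95.8 / 0.244 = 392.623
AUC_0→∞ = 1885.15 + 392.623 = 2277.773 µg/L·h

AUC = 2280 µg/L·h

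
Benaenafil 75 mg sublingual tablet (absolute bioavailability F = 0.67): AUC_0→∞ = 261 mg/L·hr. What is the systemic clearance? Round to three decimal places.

CL = F × Dose / AUC_0→∞
   = 0.67 × 75 / 261 = 0.192529 L/hr

CL = 0.193 L/hr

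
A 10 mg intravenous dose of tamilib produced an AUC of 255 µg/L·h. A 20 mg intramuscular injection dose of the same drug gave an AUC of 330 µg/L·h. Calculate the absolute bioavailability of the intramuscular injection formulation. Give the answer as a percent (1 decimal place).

F = 64.7%

F = (AUC_ev / D_ev) / (AUC_iv / D_iv)
  = (330/20) / (255/10)
  = 16.5 / 25.5 = 0.6471
  = 64.71%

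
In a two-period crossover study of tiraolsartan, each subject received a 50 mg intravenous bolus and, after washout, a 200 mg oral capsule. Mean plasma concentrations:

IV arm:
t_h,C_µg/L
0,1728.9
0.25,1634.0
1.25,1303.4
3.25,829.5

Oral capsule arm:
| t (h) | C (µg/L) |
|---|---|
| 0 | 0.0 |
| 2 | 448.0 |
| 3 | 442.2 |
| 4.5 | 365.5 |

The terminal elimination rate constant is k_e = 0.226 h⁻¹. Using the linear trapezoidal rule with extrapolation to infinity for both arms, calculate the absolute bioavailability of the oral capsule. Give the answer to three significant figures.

F = 0.101

Trapezoidal AUC_0→3.25 (IV):
  [0→0.25]: (1728.9+1634.0)/2 × 0.25 = 420.3625
  [0.25→1.25]: (1634.0+1303.4)/2 × 1 = 1468.7
  [1.25→3.25]: (1303.4+829.5)/2 × 2 = 2132.9
  Sum = 4021.9625 µg/L·h
IV tail: 829.5/0.226 = 3670.354; AUC_iv,0→∞ = 4021.9625 + 3670.354 = 7692.3165 µg/L·h
Trapezoidal AUC_0→4.5 (oral capsule):
  [0→2]: (0.0+448.0)/2 × 2 = 448.0
  [2→3]: (448.0+442.2)/2 × 1 = 445.1
  [3→4.5]: (442.2+365.5)/2 × 1.5 = 605.775
  Sum = 1498.875 µg/L·h
oral capsule tail: 365.5/0.226 = 1617.257; AUC_ev,0→∞ = 1498.875 + 1617.257 = 3116.132 µg/L·h
F = (AUC_ev/D_ev)/(AUC_iv/D_iv) = (3116.132/200)/(7692.3165/50) = 15.58066/153.84633 = 0.1013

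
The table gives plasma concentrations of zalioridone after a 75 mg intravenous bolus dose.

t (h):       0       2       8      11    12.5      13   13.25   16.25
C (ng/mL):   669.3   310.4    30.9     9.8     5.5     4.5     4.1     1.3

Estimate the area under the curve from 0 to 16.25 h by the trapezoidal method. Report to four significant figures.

AUC = 2088 ng/mL·h

Trapezoidal AUC_0→16.25:
  [0→2]: (669.3+310.4)/2 × 2 = 979.7
  [2→8]: (310.4+30.9)/2 × 6 = 1023.9
  [8→11]: (30.9+9.8)/2 × 3 = 61.05
  [11→12.5]: (9.8+5.5)/2 × 1.5 = 11.475
  [12.5→13]: (5.5+4.5)/2 × 0.5 = 2.5
  [13→13.25]: (4.5+4.1)/2 × 0.25 = 1.075
  [13.25→16.25]: (4.1+1.3)/2 × 3 = 8.1
  Sum = 2087.8 ng/mL·h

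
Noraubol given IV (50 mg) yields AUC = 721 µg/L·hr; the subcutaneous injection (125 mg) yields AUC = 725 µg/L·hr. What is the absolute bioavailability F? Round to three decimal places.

F = (AUC_ev / D_ev) / (AUC_iv / D_iv)
  = (725/125) / (721/50)
  = 5.8 / 14.42 = 0.4022

F = 0.402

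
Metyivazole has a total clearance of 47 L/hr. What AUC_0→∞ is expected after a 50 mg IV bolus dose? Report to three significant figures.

AUC_0→∞ = Dose_iv / CL
        = 50 / 47 = 1.06383 mg/L·hr

AUC = 1.06 mg/L·hr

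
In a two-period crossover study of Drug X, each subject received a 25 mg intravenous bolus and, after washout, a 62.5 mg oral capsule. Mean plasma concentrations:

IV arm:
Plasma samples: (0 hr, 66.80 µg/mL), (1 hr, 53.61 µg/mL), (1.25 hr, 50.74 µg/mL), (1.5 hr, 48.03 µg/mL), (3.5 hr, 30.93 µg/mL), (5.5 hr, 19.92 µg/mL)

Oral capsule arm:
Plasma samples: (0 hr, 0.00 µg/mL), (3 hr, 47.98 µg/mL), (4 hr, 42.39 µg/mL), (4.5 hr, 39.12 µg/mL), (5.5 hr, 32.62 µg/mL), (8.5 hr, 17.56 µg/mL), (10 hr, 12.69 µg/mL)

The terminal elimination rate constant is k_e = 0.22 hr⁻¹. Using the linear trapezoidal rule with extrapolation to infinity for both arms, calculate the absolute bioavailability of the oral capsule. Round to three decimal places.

Trapezoidal AUC_0→5.5 (IV):
  [0→1]: (66.80+53.61)/2 × 1 = 60.205
  [1→1.25]: (53.61+50.74)/2 × 0.25 = 13.04375
  [1.25→1.5]: (50.74+48.03)/2 × 0.25 = 12.34625
  [1.5→3.5]: (48.03+30.93)/2 × 2 = 78.96
  [3.5→5.5]: (30.93+19.92)/2 × 2 = 50.85
  Sum = 215.405 µg/mL·hr
IV tail: 19.92/0.22 = 90.545; AUC_iv,0→∞ = 215.405 + 90.545 = 305.95 µg/mL·hr
Trapezoidal AUC_0→10 (oral capsule):
  [0→3]: (0.00+47.98)/2 × 3 = 71.97
  [3→4]: (47.98+42.39)/2 × 1 = 45.185
  [4→4.5]: (42.39+39.12)/2 × 0.5 = 20.3775
  [4.5→5.5]: (39.12+32.62)/2 × 1 = 35.87
  [5.5→8.5]: (32.62+17.56)/2 × 3 = 75.27
  [8.5→10]: (17.56+12.69)/2 × 1.5 = 22.6875
  Sum = 271.36 µg/mL·hr
oral capsule tail: 12.69/0.22 = 57.682; AUC_ev,0→∞ = 271.36 + 57.682 = 329.042 µg/mL·hr
F = (AUC_ev/D_ev)/(AUC_iv/D_iv) = (329.042/62.5)/(305.95/25) = 5.264672/12.238 = 0.4302

F = 0.430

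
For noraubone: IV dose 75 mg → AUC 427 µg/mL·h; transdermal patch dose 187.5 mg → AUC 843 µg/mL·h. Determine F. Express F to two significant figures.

F = 0.79

F = (AUC_ev / D_ev) / (AUC_iv / D_iv)
  = (843/187.5) / (427/75)
  = 4.496 / 5.69333 = 0.7897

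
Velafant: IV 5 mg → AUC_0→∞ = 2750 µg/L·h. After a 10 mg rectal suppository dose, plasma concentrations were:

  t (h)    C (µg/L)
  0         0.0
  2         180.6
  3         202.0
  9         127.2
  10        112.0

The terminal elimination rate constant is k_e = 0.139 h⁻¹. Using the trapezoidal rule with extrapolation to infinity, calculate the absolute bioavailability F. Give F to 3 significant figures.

F = 0.415

Trapezoidal AUC_0→10 (rectal suppository):
  [0→2]: (0.0+180.6)/2 × 2 = 180.6
  [2→3]: (180.6+202.0)/2 × 1 = 191.3
  [3→9]: (202.0+127.2)/2 × 6 = 987.6
  [9→10]: (127.2+112.0)/2 × 1 = 119.6
  Sum = 1479.1 µg/L·h
Tail: C_last/k_e = 112.0/0.139 = 805.755
AUC_0→∞ (rectal suppository) = 1479.1 + 805.755 = 2284.855 µg/L·h
F = (AUC_ev/D_ev)/(AUC_iv/D_iv) = (2284.855/10)/(2750/5) = 228.4855/550 = 0.4154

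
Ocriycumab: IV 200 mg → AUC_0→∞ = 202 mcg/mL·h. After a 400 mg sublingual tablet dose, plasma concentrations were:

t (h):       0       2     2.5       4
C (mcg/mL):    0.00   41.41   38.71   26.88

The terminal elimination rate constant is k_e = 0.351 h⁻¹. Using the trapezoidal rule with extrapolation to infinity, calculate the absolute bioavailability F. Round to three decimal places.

Trapezoidal AUC_0→4 (sublingual tablet):
  [0→2]: (0.00+41.41)/2 × 2 = 41.41
  [2→2.5]: (41.41+38.71)/2 × 0.5 = 20.03
  [2.5→4]: (38.71+26.88)/2 × 1.5 = 49.1925
  Sum = 110.6325 mcg/mL·h
Tail: C_last/k_e = 26.88/0.351 = 76.581
AUC_0→∞ (sublingual tablet) = 110.6325 + 76.581 = 187.2135 mcg/mL·h
F = (AUC_ev/D_ev)/(AUC_iv/D_iv) = (187.2135/400)/(202/200) = 0.46803375/1.01 = 0.4634

F = 0.463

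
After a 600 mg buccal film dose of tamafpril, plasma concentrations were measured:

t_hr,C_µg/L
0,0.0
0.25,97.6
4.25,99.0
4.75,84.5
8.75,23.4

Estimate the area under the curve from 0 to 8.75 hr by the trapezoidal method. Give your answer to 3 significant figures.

AUC = 667 µg/L·hr

Trapezoidal AUC_0→8.75:
  [0→0.25]: (0.0+97.6)/2 × 0.25 = 12.2
  [0.25→4.25]: (97.6+99.0)/2 × 4 = 393.2
  [4.25→4.75]: (99.0+84.5)/2 × 0.5 = 45.875
  [4.75→8.75]: (84.5+23.4)/2 × 4 = 215.8
  Sum = 667.075 µg/L·hr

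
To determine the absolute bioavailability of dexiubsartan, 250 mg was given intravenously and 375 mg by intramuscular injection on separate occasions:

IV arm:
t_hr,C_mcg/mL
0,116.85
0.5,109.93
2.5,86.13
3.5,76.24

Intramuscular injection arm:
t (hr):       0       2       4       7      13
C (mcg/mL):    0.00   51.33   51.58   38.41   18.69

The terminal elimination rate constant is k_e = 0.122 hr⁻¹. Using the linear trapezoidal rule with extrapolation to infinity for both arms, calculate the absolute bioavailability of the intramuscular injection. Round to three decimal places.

F = 0.427

Trapezoidal AUC_0→3.5 (IV):
  [0→0.5]: (116.85+109.93)/2 × 0.5 = 56.695
  [0.5→2.5]: (109.93+86.13)/2 × 2 = 196.06
  [2.5→3.5]: (86.13+76.24)/2 × 1 = 81.185
  Sum = 333.94 mcg/mL·hr
IV tail: 76.24/0.122 = 624.918; AUC_iv,0→∞ = 333.94 + 624.918 = 958.858 mcg/mL·hr
Trapezoidal AUC_0→13 (intramuscular injection):
  [0→2]: (0.00+51.33)/2 × 2 = 51.33
  [2→4]: (51.33+51.58)/2 × 2 = 102.91
  [4→7]: (51.58+38.41)/2 × 3 = 134.985
  [7→13]: (38.41+18.69)/2 × 6 = 171.3
  Sum = 460.525 mcg/mL·hr
intramuscular injection tail: 18.69/0.122 = 153.197; AUC_ev,0→∞ = 460.525 + 153.197 = 613.722 mcg/mL·hr
F = (AUC_ev/D_ev)/(AUC_iv/D_iv) = (613.722/375)/(958.858/250) = 1.636592/3.835432 = 0.4267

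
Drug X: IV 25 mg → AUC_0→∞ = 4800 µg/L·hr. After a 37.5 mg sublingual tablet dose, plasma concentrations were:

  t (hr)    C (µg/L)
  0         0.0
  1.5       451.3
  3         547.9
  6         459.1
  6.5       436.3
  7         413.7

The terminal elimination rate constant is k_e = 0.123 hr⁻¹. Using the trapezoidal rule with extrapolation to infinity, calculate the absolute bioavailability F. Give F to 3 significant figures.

F = 0.889

Trapezoidal AUC_0→7 (sublingual tablet):
  [0→1.5]: (0.0+451.3)/2 × 1.5 = 338.475
  [1.5→3]: (451.3+547.9)/2 × 1.5 = 749.4
  [3→6]: (547.9+459.1)/2 × 3 = 1510.5
  [6→6.5]: (459.1+436.3)/2 × 0.5 = 223.85
  [6.5→7]: (436.3+413.7)/2 × 0.5 = 212.5
  Sum = 3034.725 µg/L·hr
Tail: C_last/k_e = 413.7/0.123 = 3363.415
AUC_0→∞ (sublingual tablet) = 3034.725 + 3363.415 = 6398.14 µg/L·hr
F = (AUC_ev/D_ev)/(AUC_iv/D_iv) = (6398.14/37.5)/(4800/25) = 170.617/192 = 0.8886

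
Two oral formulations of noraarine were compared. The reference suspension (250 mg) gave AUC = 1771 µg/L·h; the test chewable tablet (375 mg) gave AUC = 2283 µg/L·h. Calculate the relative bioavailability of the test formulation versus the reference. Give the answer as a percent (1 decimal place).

F_rel = (AUC_test/D_test) / (AUC_ref/D_ref)
      = (2283/375) / (1771/250)
      = 6.088 / 7.084 = 0.8594 = 85.94%

F_rel = 85.9%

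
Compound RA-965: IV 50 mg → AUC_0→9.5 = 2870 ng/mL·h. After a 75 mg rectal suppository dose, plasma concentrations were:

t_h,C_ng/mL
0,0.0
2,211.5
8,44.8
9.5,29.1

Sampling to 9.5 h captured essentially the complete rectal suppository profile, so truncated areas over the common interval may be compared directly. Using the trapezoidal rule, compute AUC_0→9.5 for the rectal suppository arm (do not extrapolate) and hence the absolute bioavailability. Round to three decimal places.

Trapezoidal AUC_0→9.5 (rectal suppository):
  [0→2]: (0.0+211.5)/2 × 2 = 211.5
  [2→8]: (211.5+44.8)/2 × 6 = 768.9
  [8→9.5]: (44.8+29.1)/2 × 1.5 = 55.425
  Sum = 1035.825 ng/mL·h
F = (AUC_ev/D_ev)/(AUC_iv/D_iv) = (1035.825/75)/(2870/50) = 13.811/57.4 = 0.2406

F = 0.241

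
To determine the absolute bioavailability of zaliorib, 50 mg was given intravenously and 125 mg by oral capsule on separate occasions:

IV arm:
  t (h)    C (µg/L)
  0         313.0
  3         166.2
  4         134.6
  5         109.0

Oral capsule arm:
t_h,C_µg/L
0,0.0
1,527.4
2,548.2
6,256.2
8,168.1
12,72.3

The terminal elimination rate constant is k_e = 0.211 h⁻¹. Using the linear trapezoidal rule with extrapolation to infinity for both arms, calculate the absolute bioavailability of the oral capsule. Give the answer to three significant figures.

Trapezoidal AUC_0→5 (IV):
  [0→3]: (313.0+166.2)/2 × 3 = 718.8
  [3→4]: (166.2+134.6)/2 × 1 = 150.4
  [4→5]: (134.6+109.0)/2 × 1 = 121.8
  Sum = 991.0 µg/L·h
IV tail: 109.0/0.211 = 516.588; AUC_iv,0→∞ = 991.0 + 516.588 = 1507.588 µg/L·h
Trapezoidal AUC_0→12 (oral capsule):
  [0→1]: (0.0+527.4)/2 × 1 = 263.7
  [1→2]: (527.4+548.2)/2 × 1 = 537.8
  [2→6]: (548.2+256.2)/2 × 4 = 1608.8
  [6→8]: (256.2+168.1)/2 × 2 = 424.3
  [8→12]: (168.1+72.3)/2 × 4 = 480.8
  Sum = 3315.4 µg/L·h
oral capsule tail: 72.3/0.211 = 342.654; AUC_ev,0→∞ = 3315.4 + 342.654 = 3658.054 µg/L·h
F = (AUC_ev/D_ev)/(AUC_iv/D_iv) = (3658.054/125)/(1507.588/50) = 29.264432/30.15176 = 0.9706

F = 0.971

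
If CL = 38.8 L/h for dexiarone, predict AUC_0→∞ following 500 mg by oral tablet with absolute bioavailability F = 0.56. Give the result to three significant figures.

AUC_0→∞ = F × Dose / CL
        = 0.56 × 500 / 38.8 = 7.21649 mg/L·h

AUC = 7.22 mg/L·h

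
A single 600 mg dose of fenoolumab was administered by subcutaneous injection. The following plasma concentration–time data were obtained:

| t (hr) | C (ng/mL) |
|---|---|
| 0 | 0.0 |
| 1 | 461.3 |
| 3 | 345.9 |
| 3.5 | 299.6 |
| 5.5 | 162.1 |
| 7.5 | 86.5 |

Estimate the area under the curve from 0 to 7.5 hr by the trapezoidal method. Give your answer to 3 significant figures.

AUC = 1910 ng/mL·hr

Trapezoidal AUC_0→7.5:
  [0→1]: (0.0+461.3)/2 × 1 = 230.65
  [1→3]: (461.3+345.9)/2 × 2 = 807.2
  [3→3.5]: (345.9+299.6)/2 × 0.5 = 161.375
  [3.5→5.5]: (299.6+162.1)/2 × 2 = 461.7
  [5.5→7.5]: (162.1+86.5)/2 × 2 = 248.6
  Sum = 1909.525 ng/mL·hr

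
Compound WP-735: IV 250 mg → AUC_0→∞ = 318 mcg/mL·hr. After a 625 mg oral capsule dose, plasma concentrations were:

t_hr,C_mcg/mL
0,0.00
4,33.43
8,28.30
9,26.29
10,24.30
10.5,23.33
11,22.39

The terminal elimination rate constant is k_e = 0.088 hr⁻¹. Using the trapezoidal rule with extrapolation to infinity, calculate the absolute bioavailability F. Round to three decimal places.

F = 0.655

Trapezoidal AUC_0→11 (oral capsule):
  [0→4]: (0.00+33.43)/2 × 4 = 66.86
  [4→8]: (33.43+28.30)/2 × 4 = 123.46
  [8→9]: (28.30+26.29)/2 × 1 = 27.295
  [9→10]: (26.29+24.30)/2 × 1 = 25.295
  [10→10.5]: (24.30+23.33)/2 × 0.5 = 11.9075
  [10.5→11]: (23.33+22.39)/2 × 0.5 = 11.43
  Sum = 266.2475 mcg/mL·hr
Tail: C_last/k_e = 22.39/0.088 = 254.432
AUC_0→∞ (oral capsule) = 266.2475 + 254.432 = 520.6795 mcg/mL·hr
F = (AUC_ev/D_ev)/(AUC_iv/D_iv) = (520.6795/625)/(318/250) = 0.8330872/1.272 = 0.6549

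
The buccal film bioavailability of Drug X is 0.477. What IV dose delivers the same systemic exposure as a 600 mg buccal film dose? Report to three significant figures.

D_iv = 286 mg

Systemic exposure from an extravascular dose = F × D_ev, so the equivalent IV dose is F × D_ev.
D_iv = F × D_ev = 0.477 × 600 = 286.2 mg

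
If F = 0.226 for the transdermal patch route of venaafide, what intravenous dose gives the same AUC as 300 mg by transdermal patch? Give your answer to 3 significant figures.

Systemic exposure from an extravascular dose = F × D_ev, so the equivalent IV dose is F × D_ev.
D_iv = F × D_ev = 0.226 × 300 = 67.8 mg

D_iv = 67.8 mg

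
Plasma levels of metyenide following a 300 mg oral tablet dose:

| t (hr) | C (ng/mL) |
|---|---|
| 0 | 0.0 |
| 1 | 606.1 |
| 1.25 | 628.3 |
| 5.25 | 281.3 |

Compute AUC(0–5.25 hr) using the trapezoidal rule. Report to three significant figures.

Trapezoidal AUC_0→5.25:
  [0→1]: (0.0+606.1)/2 × 1 = 303.05
  [1→1.25]: (606.1+628.3)/2 × 0.25 = 154.3
  [1.25→5.25]: (628.3+281.3)/2 × 4 = 1819.2
  Sum = 2276.55 ng/mL·hr

AUC = 2280 ng/mL·hr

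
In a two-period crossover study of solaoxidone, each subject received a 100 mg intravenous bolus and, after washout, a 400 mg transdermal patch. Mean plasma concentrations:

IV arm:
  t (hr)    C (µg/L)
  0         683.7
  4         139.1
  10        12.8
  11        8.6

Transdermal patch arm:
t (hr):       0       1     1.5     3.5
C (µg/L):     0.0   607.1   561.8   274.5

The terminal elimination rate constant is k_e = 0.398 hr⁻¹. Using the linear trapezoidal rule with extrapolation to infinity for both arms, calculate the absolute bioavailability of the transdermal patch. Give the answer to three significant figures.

F = 0.249

Trapezoidal AUC_0→11 (IV):
  [0→4]: (683.7+139.1)/2 × 4 = 1645.6
  [4→10]: (139.1+12.8)/2 × 6 = 455.7
  [10→11]: (12.8+8.6)/2 × 1 = 10.7
  Sum = 2112.0 µg/L·hr
IV tail: 8.6/0.398 = 21.608; AUC_iv,0→∞ = 2112.0 + 21.608 = 2133.608 µg/L·hr
Trapezoidal AUC_0→3.5 (transdermal patch):
  [0→1]: (0.0+607.1)/2 × 1 = 303.55
  [1→1.5]: (607.1+561.8)/2 × 0.5 = 292.225
  [1.5→3.5]: (561.8+274.5)/2 × 2 = 836.3
  Sum = 1432.075 µg/L·hr
transdermal patch tail: 274.5/0.398 = 689.698; AUC_ev,0→∞ = 1432.075 + 689.698 = 2121.773 µg/L·hr
F = (AUC_ev/D_ev)/(AUC_iv/D_iv) = (2121.773/400)/(2133.608/100) = 5.3044325/21.33608 = 0.2486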